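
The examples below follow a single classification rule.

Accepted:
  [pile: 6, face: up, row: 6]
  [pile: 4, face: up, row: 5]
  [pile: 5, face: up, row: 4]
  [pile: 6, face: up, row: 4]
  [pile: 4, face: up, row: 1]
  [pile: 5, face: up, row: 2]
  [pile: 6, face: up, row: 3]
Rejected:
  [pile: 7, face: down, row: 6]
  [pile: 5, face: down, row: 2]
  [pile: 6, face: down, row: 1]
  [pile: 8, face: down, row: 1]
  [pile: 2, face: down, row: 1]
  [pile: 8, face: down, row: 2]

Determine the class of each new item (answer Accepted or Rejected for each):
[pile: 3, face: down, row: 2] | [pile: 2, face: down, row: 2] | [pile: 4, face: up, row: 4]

Rejected, Rejected, Accepted

All 'Accepted' examples share one property — face is up — and every 'Rejected' example lacks it.
[pile: 3, face: down, row: 2] — face is down, hence Rejected.
[pile: 2, face: down, row: 2] — face is down, hence Rejected.
[pile: 4, face: up, row: 4] — face is up, hence Accepted.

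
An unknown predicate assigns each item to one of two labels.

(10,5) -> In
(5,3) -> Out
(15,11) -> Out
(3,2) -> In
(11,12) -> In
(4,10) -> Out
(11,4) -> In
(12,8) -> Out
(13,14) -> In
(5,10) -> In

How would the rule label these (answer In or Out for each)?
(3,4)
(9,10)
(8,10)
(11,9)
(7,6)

In, In, Out, Out, In

The common property of the 'In' items is: sum is odd. No 'Out' item has it.
(3,4): 3+4 = 7 — meets the rule, so In. (9,10): 9+10 = 19 — meets the rule, so In. (8,10): 8+10 = 18 — lacks this property, so Out. (11,9): 11+9 = 20 — lacks this property, so Out. (7,6): 7+6 = 13 — meets the rule, so In.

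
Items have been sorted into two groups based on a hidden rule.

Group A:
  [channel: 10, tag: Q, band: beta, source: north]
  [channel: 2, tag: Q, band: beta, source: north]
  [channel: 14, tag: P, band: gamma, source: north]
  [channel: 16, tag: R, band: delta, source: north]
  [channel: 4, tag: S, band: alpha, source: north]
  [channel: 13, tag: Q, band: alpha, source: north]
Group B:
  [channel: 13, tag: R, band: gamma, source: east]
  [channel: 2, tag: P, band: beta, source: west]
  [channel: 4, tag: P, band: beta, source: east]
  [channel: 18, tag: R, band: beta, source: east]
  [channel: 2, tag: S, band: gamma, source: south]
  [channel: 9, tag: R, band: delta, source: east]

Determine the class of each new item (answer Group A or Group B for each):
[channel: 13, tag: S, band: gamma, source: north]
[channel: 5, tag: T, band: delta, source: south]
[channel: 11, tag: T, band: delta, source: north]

Group A, Group B, Group A

Checking candidate rules against both groups, what survives is: source is north.
[channel: 13, tag: S, band: gamma, source: north]: source is north — satisfies this, so Group A. [channel: 5, tag: T, band: delta, source: south]: source is south — does not pass, so Group B. [channel: 11, tag: T, band: delta, source: north]: source is north — satisfies this, so Group A.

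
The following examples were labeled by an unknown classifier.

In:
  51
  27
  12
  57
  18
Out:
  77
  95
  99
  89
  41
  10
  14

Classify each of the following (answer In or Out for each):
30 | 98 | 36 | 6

In, Out, In, In

All 'In' examples share one property — multiple of 3 AND at most 57 — and every 'Out' example lacks it.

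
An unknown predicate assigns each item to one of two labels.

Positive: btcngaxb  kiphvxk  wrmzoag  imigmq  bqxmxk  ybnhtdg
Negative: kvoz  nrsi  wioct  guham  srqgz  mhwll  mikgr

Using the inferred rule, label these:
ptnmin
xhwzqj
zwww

Positive, Positive, Negative

All 'Positive' examples share one property — length ≥ 6 — and every 'Negative' example lacks it.
ptnmin: length 6 — satisfies this, so Positive. xhwzqj: length 6 — satisfies this, so Positive. zwww: length 4 — doesn't match, so Negative.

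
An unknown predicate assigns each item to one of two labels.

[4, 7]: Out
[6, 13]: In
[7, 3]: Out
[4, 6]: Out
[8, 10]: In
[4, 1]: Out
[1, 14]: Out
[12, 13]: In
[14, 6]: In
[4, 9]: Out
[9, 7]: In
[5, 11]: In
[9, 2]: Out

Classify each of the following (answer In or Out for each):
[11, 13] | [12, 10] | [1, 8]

The simplest hypothesis consistent with all the labels is: sum ≥ 16.
[11, 13]: 11+13 = 24, checks out → In.
[12, 10]: 12+10 = 22, checks out → In.
[1, 8]: 1+8 = 9, fails this test → Out.

In, In, Out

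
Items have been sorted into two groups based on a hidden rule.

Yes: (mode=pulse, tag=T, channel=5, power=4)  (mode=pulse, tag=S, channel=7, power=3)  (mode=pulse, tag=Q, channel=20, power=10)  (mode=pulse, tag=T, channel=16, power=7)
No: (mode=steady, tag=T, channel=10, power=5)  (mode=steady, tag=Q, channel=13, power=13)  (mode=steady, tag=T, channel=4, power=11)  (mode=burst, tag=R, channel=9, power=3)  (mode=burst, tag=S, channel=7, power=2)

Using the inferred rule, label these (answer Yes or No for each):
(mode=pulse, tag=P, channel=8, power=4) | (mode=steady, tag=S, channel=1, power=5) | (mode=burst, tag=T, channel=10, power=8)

Yes, No, No

The distinguishing property — mode is pulse — holds for all the 'Yes' cases and none of the 'No' cases.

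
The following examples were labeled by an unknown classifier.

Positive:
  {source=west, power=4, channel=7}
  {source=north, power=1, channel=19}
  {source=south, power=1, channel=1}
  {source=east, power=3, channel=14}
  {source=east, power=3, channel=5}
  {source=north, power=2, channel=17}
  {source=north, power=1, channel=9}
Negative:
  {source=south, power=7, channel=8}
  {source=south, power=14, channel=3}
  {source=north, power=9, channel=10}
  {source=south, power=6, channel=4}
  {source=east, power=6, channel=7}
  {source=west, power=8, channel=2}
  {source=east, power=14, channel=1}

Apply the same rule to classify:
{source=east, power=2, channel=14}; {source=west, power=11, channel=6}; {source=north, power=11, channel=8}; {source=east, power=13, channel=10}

Positive, Negative, Negative, Negative

The common property of the 'Positive' items is: power ≤ 4. No 'Negative' item has it.
{source=east, power=2, channel=14} → power = 2 → Positive. {source=west, power=11, channel=6} → power = 11 → Negative. {source=north, power=11, channel=8} → power = 11 → Negative. {source=east, power=13, channel=10} → power = 13 → Negative.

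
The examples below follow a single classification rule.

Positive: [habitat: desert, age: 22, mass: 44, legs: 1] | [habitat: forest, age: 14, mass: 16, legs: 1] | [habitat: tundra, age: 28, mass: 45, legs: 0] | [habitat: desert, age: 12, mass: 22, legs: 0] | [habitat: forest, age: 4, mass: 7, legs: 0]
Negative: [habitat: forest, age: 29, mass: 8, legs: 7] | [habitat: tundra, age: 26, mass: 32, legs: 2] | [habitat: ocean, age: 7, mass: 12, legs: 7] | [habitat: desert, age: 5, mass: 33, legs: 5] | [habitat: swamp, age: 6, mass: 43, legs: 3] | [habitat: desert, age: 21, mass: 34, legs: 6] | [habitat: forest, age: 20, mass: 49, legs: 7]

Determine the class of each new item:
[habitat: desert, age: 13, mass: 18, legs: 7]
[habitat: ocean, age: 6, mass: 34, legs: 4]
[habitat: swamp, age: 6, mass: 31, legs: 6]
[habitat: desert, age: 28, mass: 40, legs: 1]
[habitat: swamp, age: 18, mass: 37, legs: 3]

Negative, Negative, Negative, Positive, Negative

The rule appears to be: legs ≤ 1.
[habitat: desert, age: 13, mass: 18, legs: 7] — legs = 7, hence Negative. [habitat: ocean, age: 6, mass: 34, legs: 4] — legs = 4, hence Negative. [habitat: swamp, age: 6, mass: 31, legs: 6] — legs = 6, hence Negative. [habitat: desert, age: 28, mass: 40, legs: 1] — legs = 1, hence Positive. [habitat: swamp, age: 18, mass: 37, legs: 3] — legs = 3, hence Negative.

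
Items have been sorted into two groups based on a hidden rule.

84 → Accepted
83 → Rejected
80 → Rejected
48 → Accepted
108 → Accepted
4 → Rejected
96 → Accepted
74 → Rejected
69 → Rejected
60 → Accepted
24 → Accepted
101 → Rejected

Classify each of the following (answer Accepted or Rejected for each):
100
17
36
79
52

Rejected, Rejected, Accepted, Rejected, Rejected

The distinguishing property — multiple of 6 — holds for all the 'Accepted' cases and none of the 'Rejected' cases.
Rejected: 100, since 100 = 6·16 + 4. Rejected: 17, since 17 = 6·2 + 5. Accepted: 36, since 36 = 6·6. Rejected: 79, since 79 = 6·13 + 1. Rejected: 52, since 52 = 6·8 + 4.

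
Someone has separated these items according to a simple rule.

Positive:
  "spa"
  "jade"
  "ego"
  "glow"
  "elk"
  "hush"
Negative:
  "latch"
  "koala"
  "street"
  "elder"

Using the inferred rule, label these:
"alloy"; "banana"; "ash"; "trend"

Negative, Negative, Positive, Negative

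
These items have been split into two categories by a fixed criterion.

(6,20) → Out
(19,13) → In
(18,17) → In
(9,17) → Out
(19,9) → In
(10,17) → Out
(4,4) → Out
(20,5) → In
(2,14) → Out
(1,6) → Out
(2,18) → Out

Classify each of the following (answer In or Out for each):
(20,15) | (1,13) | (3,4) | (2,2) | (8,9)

The pattern is that an item is 'In' exactly when: first > second.
(20,15): 20 > 15 — meets the rule, so In.
(1,13): 1 < 13 — fails the rule, so Out.
(3,4): 3 < 4 — fails the rule, so Out.
(2,2): 2 = 2 — fails the rule, so Out.
(8,9): 8 < 9 — fails the rule, so Out.

In, Out, Out, Out, Out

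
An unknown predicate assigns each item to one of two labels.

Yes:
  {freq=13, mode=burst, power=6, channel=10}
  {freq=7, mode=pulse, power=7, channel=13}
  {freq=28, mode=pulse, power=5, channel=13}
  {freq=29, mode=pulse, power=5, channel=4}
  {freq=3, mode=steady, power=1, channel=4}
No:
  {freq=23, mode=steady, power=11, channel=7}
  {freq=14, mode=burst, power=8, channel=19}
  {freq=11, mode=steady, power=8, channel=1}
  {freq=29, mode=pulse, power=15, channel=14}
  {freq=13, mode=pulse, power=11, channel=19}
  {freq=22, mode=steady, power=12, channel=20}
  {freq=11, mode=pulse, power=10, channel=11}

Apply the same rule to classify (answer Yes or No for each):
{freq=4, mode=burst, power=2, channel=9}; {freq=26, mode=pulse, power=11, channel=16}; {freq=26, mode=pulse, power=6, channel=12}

Rule: power ≤ 7. This holds for each 'Yes' example and fails for each 'No' one.
{freq=4, mode=burst, power=2, channel=9} — power = 2, hence Yes. {freq=26, mode=pulse, power=11, channel=16} — power = 11, hence No. {freq=26, mode=pulse, power=6, channel=12} — power = 6, hence Yes.

Yes, No, Yes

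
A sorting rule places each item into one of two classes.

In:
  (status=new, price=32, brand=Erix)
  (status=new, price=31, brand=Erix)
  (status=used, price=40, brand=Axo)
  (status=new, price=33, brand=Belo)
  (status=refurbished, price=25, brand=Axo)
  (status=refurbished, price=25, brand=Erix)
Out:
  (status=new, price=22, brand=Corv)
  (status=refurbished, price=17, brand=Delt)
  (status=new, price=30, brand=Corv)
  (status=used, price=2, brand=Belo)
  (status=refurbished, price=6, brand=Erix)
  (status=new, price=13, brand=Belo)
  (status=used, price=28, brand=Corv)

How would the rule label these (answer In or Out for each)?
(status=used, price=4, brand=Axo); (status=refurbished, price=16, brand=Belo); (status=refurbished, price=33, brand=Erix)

Out, Out, In

One predicate separates the groups cleanly: price = 25 OR price ≥ 31.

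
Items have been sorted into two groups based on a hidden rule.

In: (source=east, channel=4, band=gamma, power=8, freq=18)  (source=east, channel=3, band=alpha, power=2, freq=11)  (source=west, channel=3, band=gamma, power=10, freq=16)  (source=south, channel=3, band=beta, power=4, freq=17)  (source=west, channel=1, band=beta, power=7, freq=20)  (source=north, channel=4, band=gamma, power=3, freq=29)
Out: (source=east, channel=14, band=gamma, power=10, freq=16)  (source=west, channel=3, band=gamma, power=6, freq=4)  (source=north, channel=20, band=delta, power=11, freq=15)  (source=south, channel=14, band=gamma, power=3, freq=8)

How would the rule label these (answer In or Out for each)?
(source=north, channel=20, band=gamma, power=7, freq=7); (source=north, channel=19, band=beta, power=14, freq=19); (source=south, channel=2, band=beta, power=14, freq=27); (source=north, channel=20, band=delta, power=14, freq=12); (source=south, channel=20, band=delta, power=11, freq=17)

Rule: freq ≥ 8 AND channel ≤ 4. This holds for each 'In' example and fails for each 'Out' one.
(source=north, channel=20, band=gamma, power=7, freq=7) → freq = 7, channel = 20 → Out.
(source=north, channel=19, band=beta, power=14, freq=19) → freq = 19, channel = 19 → Out.
(source=south, channel=2, band=beta, power=14, freq=27) → freq = 27, channel = 2 → In.
(source=north, channel=20, band=delta, power=14, freq=12) → freq = 12, channel = 20 → Out.
(source=south, channel=20, band=delta, power=11, freq=17) → freq = 17, channel = 20 → Out.

Out, Out, In, Out, Out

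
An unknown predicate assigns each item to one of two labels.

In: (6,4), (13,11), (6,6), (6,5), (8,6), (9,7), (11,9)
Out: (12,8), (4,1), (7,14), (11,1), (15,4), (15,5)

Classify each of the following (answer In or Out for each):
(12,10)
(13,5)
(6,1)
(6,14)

The simplest hypothesis consistent with all the labels is: |first − second| ≤ 2.
(12,10): |12−10| = 2, has this property → In. (13,5): |13−5| = 8, does not pass → Out. (6,1): |6−1| = 5, does not pass → Out. (6,14): |6−14| = 8, does not pass → Out.

In, Out, Out, Out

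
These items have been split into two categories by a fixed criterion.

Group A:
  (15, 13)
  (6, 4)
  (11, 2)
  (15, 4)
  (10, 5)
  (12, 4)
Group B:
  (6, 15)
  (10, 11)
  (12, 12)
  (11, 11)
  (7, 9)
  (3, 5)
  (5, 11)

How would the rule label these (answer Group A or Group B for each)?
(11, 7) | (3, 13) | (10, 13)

Group A, Group B, Group B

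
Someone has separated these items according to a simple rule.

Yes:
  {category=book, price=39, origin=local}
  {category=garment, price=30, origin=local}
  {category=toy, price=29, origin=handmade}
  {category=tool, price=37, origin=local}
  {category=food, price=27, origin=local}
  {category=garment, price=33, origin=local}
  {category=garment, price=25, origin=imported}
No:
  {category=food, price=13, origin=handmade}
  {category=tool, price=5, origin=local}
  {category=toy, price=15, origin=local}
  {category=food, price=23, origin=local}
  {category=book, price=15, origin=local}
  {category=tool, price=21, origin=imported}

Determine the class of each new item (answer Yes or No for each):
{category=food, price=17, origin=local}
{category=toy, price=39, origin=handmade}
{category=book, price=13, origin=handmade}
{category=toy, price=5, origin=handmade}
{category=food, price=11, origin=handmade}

The rule appears to be: price ≥ 25.
{category=food, price=17, origin=local} — price = 17, hence No.
{category=toy, price=39, origin=handmade} — price = 39, hence Yes.
{category=book, price=13, origin=handmade} — price = 13, hence No.
{category=toy, price=5, origin=handmade} — price = 5, hence No.
{category=food, price=11, origin=handmade} — price = 11, hence No.

No, Yes, No, No, No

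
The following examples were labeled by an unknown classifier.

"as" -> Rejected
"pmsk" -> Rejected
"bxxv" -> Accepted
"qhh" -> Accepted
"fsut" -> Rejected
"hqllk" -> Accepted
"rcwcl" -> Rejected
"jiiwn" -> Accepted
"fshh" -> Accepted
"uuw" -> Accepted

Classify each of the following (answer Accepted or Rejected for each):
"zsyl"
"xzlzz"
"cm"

'Accepted' ⟺ has a double letter.

Rejected, Accepted, Rejected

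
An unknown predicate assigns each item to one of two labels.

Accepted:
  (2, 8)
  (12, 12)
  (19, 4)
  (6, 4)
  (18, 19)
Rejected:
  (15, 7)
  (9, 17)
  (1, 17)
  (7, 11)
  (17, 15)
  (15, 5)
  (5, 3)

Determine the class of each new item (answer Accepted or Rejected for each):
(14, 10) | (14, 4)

Accepted, Accepted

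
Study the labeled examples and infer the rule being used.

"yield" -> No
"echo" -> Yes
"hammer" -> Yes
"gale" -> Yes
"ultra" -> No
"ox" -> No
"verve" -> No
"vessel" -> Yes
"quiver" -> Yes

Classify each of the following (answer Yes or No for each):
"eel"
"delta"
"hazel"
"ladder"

No, No, No, Yes

The classifier is using: even length AND contains 'e'.
"eel": length 3, has 'e', does not satisfy this → No. "delta": length 5, has 'e', does not satisfy this → No. "hazel": length 5, has 'e', does not satisfy this → No. "ladder": length 6, has 'e', meets the rule → Yes.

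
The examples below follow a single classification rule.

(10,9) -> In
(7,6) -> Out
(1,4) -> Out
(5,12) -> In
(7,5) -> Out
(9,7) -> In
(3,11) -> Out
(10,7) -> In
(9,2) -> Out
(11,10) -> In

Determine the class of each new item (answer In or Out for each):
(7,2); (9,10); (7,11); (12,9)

The simplest hypothesis consistent with all the labels is: sum ≥ 16.
Out: (7,2), since 7+2 = 9. In: (9,10), since 9+10 = 19. In: (7,11), since 7+11 = 18. In: (12,9), since 12+9 = 21.

Out, In, In, In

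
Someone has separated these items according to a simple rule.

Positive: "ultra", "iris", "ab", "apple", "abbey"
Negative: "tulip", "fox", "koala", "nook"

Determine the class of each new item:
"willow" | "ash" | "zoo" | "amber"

All 'Positive' examples share one property — starts with a vowel — and every 'Negative' example lacks it.
"willow" — starts with 'w', hence Negative. "ash" — starts with 'a', hence Positive. "zoo" — starts with 'z', hence Negative. "amber" — starts with 'a', hence Positive.

Negative, Positive, Negative, Positive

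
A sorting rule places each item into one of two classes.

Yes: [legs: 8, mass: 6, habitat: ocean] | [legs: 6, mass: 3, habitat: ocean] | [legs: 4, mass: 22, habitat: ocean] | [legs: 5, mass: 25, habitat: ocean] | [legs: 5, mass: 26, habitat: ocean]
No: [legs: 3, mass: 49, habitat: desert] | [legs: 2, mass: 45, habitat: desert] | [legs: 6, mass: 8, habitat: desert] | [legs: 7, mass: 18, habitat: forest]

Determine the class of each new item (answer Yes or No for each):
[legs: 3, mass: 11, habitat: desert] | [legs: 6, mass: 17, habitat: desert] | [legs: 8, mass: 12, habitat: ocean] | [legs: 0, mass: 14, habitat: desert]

No, No, Yes, No

One predicate separates the groups cleanly: habitat is ocean.
[legs: 3, mass: 11, habitat: desert]: No (habitat is desert).
[legs: 6, mass: 17, habitat: desert]: No (habitat is desert).
[legs: 8, mass: 12, habitat: ocean]: Yes (habitat is ocean).
[legs: 0, mass: 14, habitat: desert]: No (habitat is desert).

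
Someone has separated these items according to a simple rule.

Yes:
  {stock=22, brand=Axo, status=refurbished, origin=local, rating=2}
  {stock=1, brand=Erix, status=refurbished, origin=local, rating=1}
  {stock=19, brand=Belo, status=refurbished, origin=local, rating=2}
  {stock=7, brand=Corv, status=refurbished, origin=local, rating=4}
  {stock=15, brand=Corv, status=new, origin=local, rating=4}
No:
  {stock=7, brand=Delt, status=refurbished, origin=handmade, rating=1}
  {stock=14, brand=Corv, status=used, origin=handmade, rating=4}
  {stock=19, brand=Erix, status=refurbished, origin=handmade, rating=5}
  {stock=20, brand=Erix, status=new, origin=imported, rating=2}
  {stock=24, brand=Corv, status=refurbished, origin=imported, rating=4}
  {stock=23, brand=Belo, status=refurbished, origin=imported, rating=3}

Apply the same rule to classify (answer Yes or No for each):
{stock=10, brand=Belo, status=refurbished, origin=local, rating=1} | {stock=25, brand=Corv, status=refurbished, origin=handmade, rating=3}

Yes, No

The pattern is that an item is 'Yes' exactly when: origin is local.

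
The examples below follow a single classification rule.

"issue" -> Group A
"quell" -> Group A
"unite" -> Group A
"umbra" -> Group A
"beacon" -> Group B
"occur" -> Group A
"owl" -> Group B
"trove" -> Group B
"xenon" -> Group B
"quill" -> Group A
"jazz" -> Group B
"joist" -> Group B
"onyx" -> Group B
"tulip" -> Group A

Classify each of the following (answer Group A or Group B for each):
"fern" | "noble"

Checking candidate rules against both groups, what survives is: contains 'u'.
Group B: "fern", since no 'u'. Group B: "noble", since no 'u'.

Group B, Group B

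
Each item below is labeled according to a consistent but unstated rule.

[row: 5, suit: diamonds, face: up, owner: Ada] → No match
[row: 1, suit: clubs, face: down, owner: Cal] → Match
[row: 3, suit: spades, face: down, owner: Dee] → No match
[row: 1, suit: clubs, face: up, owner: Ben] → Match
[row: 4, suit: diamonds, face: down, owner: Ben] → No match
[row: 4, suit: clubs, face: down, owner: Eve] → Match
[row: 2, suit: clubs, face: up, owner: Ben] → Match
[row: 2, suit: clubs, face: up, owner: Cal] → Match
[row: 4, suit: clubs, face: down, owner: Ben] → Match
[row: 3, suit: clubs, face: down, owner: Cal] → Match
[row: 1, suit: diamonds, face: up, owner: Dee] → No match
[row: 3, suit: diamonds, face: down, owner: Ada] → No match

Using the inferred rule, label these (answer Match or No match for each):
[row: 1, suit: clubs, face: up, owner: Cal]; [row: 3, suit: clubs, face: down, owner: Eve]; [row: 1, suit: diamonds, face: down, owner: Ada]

Match, Match, No match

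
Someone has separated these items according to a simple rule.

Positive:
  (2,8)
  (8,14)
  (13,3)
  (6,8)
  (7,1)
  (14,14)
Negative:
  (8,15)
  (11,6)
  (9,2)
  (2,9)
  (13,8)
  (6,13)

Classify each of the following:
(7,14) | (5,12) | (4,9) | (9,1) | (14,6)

Rule: sum is even. This holds for each 'Positive' example and fails for each 'Negative' one.
(7,14) → 7+14 = 21 → Negative. (5,12) → 5+12 = 17 → Negative. (4,9) → 4+9 = 13 → Negative. (9,1) → 9+1 = 10 → Positive. (14,6) → 14+6 = 20 → Positive.

Negative, Negative, Negative, Positive, Positive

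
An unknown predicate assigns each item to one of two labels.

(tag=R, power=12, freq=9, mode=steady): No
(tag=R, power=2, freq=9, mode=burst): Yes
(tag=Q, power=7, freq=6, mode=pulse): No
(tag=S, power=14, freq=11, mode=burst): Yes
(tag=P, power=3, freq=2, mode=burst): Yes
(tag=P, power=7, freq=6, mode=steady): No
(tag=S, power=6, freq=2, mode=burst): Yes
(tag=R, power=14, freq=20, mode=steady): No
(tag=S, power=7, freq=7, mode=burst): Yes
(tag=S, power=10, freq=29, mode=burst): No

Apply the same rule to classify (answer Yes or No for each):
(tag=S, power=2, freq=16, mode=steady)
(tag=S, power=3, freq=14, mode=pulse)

No, No

Every 'Yes' example satisfies: mode is burst AND freq ≤ 11. None of the 'No' examples do.
(tag=S, power=2, freq=16, mode=steady) — mode is steady, freq = 16, hence No.
(tag=S, power=3, freq=14, mode=pulse) — mode is pulse, freq = 14, hence No.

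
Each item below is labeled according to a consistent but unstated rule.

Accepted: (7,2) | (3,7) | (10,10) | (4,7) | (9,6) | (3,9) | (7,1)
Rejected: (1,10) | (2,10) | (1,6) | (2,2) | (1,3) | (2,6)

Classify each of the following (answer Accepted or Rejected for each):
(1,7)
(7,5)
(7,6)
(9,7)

Every 'Accepted' example satisfies: first ≥ 3. None of the 'Rejected' examples do.
(1,7): first 1 — does not pass, so Rejected.
(7,5): first 7 — has this property, so Accepted.
(7,6): first 7 — has this property, so Accepted.
(9,7): first 9 — has this property, so Accepted.

Rejected, Accepted, Accepted, Accepted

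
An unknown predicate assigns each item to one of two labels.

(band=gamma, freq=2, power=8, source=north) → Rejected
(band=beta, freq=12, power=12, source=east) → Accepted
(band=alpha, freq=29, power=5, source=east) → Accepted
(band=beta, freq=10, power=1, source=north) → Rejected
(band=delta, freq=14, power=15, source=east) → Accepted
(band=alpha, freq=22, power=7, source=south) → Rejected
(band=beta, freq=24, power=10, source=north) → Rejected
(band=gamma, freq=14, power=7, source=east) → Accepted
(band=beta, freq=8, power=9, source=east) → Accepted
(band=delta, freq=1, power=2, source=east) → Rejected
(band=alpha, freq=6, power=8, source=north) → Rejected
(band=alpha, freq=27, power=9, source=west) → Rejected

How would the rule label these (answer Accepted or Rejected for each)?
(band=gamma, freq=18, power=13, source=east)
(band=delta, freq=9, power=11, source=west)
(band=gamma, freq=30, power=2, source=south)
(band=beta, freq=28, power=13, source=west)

Accepted, Rejected, Rejected, Rejected

Every 'Accepted' example satisfies: source is east AND freq ≥ 2. None of the 'Rejected' examples do.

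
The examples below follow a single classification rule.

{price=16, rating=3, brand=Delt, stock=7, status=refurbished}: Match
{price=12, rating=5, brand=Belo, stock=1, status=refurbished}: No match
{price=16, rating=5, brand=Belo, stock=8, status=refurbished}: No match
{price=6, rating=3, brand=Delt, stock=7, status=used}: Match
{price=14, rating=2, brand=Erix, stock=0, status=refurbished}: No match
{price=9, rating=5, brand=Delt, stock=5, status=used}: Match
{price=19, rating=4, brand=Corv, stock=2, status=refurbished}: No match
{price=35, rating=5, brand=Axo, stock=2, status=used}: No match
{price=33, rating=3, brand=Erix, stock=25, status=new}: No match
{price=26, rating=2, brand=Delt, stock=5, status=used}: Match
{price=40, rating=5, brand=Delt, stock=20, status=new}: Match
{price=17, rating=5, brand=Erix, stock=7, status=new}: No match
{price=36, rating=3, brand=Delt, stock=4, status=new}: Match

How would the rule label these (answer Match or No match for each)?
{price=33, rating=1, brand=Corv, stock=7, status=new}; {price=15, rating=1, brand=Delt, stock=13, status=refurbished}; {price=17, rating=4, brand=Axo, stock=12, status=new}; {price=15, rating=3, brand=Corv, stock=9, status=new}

No match, Match, No match, No match

The distinguishing property — brand is Delt — holds for all the 'Match' cases and none of the 'No match' cases.
{price=33, rating=1, brand=Corv, stock=7, status=new}: brand is Corv — lacks this property, so No match. {price=15, rating=1, brand=Delt, stock=13, status=refurbished}: brand is Delt — passes, so Match. {price=17, rating=4, brand=Axo, stock=12, status=new}: brand is Axo — lacks this property, so No match. {price=15, rating=3, brand=Corv, stock=9, status=new}: brand is Corv — lacks this property, so No match.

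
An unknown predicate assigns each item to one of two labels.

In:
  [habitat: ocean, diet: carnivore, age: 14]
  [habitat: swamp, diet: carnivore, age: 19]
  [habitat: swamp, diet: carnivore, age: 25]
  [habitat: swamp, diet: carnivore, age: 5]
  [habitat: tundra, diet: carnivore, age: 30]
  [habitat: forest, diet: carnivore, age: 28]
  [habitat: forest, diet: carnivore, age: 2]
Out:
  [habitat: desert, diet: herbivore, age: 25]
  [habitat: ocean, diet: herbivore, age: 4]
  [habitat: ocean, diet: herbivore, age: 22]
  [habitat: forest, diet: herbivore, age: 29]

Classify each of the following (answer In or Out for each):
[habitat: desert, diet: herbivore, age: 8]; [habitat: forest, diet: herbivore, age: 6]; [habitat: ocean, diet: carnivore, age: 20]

Out, Out, In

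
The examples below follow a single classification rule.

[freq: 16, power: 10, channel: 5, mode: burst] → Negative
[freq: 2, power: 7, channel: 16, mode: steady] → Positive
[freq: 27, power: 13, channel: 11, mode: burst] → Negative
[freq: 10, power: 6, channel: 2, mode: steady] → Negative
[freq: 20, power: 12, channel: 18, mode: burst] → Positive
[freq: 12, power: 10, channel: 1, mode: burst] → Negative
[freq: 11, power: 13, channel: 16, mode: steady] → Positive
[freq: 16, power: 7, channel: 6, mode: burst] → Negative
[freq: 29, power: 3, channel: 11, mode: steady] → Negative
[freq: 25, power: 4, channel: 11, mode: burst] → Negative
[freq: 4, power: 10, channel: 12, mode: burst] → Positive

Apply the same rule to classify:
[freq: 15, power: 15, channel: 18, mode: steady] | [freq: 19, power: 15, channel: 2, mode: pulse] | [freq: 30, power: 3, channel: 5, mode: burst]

Positive, Negative, Negative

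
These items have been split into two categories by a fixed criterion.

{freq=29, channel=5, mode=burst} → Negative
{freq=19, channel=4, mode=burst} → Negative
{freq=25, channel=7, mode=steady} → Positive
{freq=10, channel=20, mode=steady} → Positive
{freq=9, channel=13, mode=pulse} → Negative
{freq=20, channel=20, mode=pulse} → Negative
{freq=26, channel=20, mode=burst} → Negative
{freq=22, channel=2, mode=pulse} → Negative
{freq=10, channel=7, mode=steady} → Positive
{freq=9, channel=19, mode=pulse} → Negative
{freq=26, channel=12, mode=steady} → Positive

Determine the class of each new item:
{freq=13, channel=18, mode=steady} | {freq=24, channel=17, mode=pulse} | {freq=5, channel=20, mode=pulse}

Positive, Negative, Negative

The distinguishing property — mode is steady — holds for all the 'Positive' cases and none of the 'Negative' cases.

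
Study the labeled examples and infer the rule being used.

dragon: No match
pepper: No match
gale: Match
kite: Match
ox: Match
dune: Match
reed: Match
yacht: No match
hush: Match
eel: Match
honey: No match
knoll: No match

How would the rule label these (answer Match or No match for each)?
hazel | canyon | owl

No match, No match, Match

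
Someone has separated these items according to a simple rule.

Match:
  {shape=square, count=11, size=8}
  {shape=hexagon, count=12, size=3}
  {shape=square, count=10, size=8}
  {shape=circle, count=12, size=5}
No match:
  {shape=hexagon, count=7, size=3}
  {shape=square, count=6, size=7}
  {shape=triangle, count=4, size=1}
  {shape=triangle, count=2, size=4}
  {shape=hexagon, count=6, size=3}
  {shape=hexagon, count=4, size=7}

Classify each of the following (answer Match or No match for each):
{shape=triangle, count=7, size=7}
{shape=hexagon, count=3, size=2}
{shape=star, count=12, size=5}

All 'Match' examples share one property — count ≥ 10 — and every 'No match' example lacks it.

No match, No match, Match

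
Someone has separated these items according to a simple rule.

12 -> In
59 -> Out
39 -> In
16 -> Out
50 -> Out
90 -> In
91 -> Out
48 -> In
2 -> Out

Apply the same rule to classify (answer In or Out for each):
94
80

Out, Out

Comparing the two groups points to one rule — multiple of 3.
94: Out (94 = 3·31 + 1).
80: Out (80 = 3·26 + 2).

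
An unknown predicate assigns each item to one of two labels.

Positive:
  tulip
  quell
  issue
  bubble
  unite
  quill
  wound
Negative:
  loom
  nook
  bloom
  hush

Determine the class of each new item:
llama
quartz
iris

The rule appears to be: length ≥ 5 AND contains 'u'.
llama — length 5, no 'u', hence Negative.
quartz — length 6, has 'u', hence Positive.
iris — length 4, no 'u', hence Negative.

Negative, Positive, Negative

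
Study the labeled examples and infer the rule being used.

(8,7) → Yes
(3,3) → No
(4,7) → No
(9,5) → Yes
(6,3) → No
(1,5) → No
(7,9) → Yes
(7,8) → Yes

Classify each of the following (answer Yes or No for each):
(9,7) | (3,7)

The simplest hypothesis consistent with all the labels is: sum ≥ 14.
(9,7): 9+7 = 16 — has this property, so Yes.
(3,7): 3+7 = 10 — fails the rule, so No.

Yes, No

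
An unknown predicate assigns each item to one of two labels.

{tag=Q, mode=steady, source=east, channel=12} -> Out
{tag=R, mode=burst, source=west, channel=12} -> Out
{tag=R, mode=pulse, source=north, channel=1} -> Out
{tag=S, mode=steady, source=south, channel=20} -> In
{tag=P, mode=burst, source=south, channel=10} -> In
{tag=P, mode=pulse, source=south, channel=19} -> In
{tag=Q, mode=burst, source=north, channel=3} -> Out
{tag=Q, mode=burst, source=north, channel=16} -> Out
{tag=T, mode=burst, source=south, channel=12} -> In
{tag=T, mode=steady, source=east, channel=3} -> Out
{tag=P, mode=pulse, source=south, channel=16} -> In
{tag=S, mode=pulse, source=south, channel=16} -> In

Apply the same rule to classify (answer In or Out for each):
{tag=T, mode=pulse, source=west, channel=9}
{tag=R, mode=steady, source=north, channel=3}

The pattern is that an item is 'In' exactly when: source is south.
Out: {tag=T, mode=pulse, source=west, channel=9}, since source is west. Out: {tag=R, mode=steady, source=north, channel=3}, since source is north.

Out, Out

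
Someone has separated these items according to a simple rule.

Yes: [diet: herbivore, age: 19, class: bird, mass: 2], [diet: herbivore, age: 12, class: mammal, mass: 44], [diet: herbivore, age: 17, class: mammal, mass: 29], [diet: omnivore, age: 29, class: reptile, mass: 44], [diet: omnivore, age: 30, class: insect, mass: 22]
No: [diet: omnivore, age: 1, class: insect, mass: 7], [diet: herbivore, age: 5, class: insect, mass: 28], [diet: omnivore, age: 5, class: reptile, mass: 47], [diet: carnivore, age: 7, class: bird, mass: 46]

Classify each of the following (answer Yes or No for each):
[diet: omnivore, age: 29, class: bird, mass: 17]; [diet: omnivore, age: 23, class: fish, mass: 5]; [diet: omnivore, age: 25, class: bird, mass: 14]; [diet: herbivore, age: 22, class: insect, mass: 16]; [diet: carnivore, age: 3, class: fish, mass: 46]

One predicate separates the groups cleanly: age ≥ 12.
[diet: omnivore, age: 29, class: bird, mass: 17]: age = 29, checks out → Yes. [diet: omnivore, age: 23, class: fish, mass: 5]: age = 23, checks out → Yes. [diet: omnivore, age: 25, class: bird, mass: 14]: age = 25, checks out → Yes. [diet: herbivore, age: 22, class: insect, mass: 16]: age = 22, checks out → Yes. [diet: carnivore, age: 3, class: fish, mass: 46]: age = 3, does not pass → No.

Yes, Yes, Yes, Yes, No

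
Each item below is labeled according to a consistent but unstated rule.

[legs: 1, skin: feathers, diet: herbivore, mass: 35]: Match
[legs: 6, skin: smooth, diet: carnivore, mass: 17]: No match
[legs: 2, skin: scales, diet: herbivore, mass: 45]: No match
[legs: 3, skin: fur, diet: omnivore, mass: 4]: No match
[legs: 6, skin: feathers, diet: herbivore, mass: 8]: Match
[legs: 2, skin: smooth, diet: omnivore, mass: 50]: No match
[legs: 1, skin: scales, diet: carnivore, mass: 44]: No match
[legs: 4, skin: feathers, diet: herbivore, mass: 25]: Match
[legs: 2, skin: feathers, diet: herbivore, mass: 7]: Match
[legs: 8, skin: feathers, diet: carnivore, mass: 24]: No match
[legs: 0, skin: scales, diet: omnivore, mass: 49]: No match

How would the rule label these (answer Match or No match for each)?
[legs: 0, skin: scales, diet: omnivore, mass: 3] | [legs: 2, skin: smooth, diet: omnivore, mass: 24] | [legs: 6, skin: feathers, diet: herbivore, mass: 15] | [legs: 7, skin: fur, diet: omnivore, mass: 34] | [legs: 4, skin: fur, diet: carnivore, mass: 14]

No match, No match, Match, No match, No match

All 'Match' examples share one property — diet is herbivore AND skin is feathers — and every 'No match' example lacks it.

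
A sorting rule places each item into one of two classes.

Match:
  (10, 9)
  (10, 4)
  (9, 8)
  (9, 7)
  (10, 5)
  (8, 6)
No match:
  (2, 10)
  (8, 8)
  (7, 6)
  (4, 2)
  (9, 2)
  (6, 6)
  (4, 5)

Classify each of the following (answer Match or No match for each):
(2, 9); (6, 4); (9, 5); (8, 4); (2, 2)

Every 'Match' example satisfies: first > second AND sum ≥ 14. None of the 'No match' examples do.

No match, No match, Match, No match, No match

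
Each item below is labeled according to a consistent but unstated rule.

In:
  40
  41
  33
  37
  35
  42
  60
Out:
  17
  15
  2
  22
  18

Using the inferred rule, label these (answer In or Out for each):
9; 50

Out, In

The common property of the 'In' items is: at least 33. No 'Out' item has it.
9: 9 < 33, does not pass → Out.
50: 50 ≥ 33, fits → In.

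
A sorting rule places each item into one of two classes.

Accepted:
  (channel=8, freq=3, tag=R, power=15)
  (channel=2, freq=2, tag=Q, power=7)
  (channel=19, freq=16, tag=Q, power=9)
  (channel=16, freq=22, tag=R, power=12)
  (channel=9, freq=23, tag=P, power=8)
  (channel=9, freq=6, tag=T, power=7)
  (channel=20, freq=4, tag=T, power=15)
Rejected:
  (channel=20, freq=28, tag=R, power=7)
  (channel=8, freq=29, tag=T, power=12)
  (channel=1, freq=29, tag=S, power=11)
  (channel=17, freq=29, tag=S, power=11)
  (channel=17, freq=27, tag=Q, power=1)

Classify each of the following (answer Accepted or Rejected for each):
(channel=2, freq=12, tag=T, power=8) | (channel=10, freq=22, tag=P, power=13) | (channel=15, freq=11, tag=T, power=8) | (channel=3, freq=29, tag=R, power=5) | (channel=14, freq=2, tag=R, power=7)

Accepted, Accepted, Accepted, Rejected, Accepted

The rule appears to be: freq ≤ 23.
(channel=2, freq=12, tag=T, power=8) — freq = 12, hence Accepted. (channel=10, freq=22, tag=P, power=13) — freq = 22, hence Accepted. (channel=15, freq=11, tag=T, power=8) — freq = 11, hence Accepted. (channel=3, freq=29, tag=R, power=5) — freq = 29, hence Rejected. (channel=14, freq=2, tag=R, power=7) — freq = 2, hence Accepted.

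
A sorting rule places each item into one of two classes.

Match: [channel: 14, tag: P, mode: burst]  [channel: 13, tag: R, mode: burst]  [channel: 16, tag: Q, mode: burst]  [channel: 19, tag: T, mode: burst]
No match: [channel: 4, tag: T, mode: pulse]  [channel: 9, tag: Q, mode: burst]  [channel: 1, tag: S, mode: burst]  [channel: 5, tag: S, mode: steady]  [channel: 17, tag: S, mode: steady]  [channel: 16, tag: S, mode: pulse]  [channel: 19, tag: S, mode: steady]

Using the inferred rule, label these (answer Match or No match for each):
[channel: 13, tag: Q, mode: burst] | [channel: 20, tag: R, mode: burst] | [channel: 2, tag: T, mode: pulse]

Match, Match, No match

The classifier is using: mode is burst AND channel ≥ 13.
[channel: 13, tag: Q, mode: burst]: Match (mode is burst, channel = 13).
[channel: 20, tag: R, mode: burst]: Match (mode is burst, channel = 20).
[channel: 2, tag: T, mode: pulse]: No match (mode is pulse, channel = 2).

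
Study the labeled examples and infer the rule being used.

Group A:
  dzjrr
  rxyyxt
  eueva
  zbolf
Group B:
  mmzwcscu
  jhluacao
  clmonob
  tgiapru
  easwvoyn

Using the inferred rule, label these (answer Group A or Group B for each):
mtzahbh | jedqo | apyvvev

Every 'Group A' example satisfies: length ≤ 6. None of the 'Group B' examples do.
mtzahbh: length 7 — lacks this property, so Group B.
jedqo: length 5 — qualifies, so Group A.
apyvvev: length 7 — lacks this property, so Group B.

Group B, Group A, Group B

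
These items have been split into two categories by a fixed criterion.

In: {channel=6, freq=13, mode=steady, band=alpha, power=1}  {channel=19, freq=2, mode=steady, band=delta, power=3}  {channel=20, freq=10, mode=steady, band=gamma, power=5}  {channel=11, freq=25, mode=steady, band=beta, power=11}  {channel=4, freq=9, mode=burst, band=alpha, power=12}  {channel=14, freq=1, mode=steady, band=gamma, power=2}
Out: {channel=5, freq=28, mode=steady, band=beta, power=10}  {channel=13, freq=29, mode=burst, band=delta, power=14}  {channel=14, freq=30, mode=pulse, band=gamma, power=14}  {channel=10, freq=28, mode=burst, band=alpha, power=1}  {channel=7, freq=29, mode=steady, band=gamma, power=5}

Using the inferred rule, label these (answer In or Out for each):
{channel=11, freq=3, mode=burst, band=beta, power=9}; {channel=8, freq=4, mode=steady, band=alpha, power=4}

Every 'In' example satisfies: freq ≤ 25. None of the 'Out' examples do.
{channel=11, freq=3, mode=burst, band=beta, power=9}: freq = 3, satisfies this → In. {channel=8, freq=4, mode=steady, band=alpha, power=4}: freq = 4, satisfies this → In.

In, In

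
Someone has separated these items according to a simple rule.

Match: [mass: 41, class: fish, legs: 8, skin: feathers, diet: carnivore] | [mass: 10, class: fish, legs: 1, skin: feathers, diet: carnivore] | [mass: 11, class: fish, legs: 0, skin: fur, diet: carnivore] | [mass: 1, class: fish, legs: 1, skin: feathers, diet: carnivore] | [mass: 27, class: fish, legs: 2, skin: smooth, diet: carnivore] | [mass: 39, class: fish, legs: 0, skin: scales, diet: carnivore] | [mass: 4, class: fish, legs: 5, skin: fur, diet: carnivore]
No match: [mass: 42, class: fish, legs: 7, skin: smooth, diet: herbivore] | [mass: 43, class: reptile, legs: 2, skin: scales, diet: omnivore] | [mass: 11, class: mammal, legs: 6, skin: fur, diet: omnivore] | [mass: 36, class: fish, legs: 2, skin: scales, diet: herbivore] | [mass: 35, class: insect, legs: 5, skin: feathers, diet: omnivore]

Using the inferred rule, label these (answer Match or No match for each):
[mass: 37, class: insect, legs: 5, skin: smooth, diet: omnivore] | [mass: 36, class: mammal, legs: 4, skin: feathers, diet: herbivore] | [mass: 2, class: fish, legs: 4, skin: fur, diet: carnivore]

No match, No match, Match

'Match' ⟺ diet is carnivore.
[mass: 37, class: insect, legs: 5, skin: smooth, diet: omnivore]: No match (diet is omnivore). [mass: 36, class: mammal, legs: 4, skin: feathers, diet: herbivore]: No match (diet is herbivore). [mass: 2, class: fish, legs: 4, skin: fur, diet: carnivore]: Match (diet is carnivore).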